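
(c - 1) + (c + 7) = 2*c + 6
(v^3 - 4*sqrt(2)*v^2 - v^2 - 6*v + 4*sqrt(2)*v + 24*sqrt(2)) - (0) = v^3 - 4*sqrt(2)*v^2 - v^2 - 6*v + 4*sqrt(2)*v + 24*sqrt(2)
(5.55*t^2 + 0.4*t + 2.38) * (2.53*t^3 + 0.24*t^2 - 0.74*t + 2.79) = 14.0415*t^5 + 2.344*t^4 + 2.0104*t^3 + 15.7597*t^2 - 0.6452*t + 6.6402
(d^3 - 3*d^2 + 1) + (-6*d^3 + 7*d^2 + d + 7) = -5*d^3 + 4*d^2 + d + 8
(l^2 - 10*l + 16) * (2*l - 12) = 2*l^3 - 32*l^2 + 152*l - 192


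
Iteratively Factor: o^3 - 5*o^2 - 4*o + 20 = (o - 5)*(o^2 - 4) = (o - 5)*(o - 2)*(o + 2)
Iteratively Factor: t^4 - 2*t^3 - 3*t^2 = (t - 3)*(t^3 + t^2) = (t - 3)*(t + 1)*(t^2) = t*(t - 3)*(t + 1)*(t)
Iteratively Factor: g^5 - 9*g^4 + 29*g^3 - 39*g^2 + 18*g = (g - 3)*(g^4 - 6*g^3 + 11*g^2 - 6*g) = (g - 3)*(g - 1)*(g^3 - 5*g^2 + 6*g) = g*(g - 3)*(g - 1)*(g^2 - 5*g + 6) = g*(g - 3)^2*(g - 1)*(g - 2)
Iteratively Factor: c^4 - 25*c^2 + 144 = (c - 3)*(c^3 + 3*c^2 - 16*c - 48) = (c - 3)*(c + 3)*(c^2 - 16) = (c - 3)*(c + 3)*(c + 4)*(c - 4)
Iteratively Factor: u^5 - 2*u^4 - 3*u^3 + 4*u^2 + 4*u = (u - 2)*(u^4 - 3*u^2 - 2*u) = (u - 2)^2*(u^3 + 2*u^2 + u) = u*(u - 2)^2*(u^2 + 2*u + 1) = u*(u - 2)^2*(u + 1)*(u + 1)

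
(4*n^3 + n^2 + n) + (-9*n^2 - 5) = 4*n^3 - 8*n^2 + n - 5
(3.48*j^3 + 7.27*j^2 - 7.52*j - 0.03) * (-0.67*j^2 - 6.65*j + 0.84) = -2.3316*j^5 - 28.0129*j^4 - 40.3839*j^3 + 56.1349*j^2 - 6.1173*j - 0.0252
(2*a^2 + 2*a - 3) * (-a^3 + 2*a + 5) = -2*a^5 - 2*a^4 + 7*a^3 + 14*a^2 + 4*a - 15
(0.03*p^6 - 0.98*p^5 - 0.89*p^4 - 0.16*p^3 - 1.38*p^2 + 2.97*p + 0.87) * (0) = 0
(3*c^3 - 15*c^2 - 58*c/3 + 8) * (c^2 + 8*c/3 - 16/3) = 3*c^5 - 7*c^4 - 226*c^3/3 + 328*c^2/9 + 1120*c/9 - 128/3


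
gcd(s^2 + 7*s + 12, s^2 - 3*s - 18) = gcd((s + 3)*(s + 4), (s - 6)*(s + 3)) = s + 3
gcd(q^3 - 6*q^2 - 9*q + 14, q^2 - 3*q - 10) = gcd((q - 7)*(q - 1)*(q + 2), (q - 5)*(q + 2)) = q + 2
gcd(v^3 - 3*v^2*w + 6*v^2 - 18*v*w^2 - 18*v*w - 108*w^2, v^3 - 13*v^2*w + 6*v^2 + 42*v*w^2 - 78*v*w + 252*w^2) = v^2 - 6*v*w + 6*v - 36*w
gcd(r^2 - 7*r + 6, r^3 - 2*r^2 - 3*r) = 1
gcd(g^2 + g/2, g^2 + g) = g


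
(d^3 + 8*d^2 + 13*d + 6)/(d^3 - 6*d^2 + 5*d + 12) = (d^2 + 7*d + 6)/(d^2 - 7*d + 12)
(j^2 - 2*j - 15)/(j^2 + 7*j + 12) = (j - 5)/(j + 4)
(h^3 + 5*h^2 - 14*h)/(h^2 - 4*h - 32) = h*(-h^2 - 5*h + 14)/(-h^2 + 4*h + 32)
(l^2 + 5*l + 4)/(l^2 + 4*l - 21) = (l^2 + 5*l + 4)/(l^2 + 4*l - 21)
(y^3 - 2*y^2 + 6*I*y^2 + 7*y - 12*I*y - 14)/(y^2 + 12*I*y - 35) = (y^2 - y*(2 + I) + 2*I)/(y + 5*I)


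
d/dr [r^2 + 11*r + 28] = 2*r + 11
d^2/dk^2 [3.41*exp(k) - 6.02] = 3.41*exp(k)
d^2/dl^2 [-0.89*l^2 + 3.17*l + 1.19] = -1.78000000000000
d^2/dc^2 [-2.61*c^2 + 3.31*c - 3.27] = -5.22000000000000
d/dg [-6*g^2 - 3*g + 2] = -12*g - 3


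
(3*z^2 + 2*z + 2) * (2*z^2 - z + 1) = 6*z^4 + z^3 + 5*z^2 + 2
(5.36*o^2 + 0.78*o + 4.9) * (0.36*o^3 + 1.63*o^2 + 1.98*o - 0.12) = 1.9296*o^5 + 9.0176*o^4 + 13.6482*o^3 + 8.8882*o^2 + 9.6084*o - 0.588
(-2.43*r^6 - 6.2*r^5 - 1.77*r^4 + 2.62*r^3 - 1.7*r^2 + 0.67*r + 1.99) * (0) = 0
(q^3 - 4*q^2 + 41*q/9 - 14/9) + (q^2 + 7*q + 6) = q^3 - 3*q^2 + 104*q/9 + 40/9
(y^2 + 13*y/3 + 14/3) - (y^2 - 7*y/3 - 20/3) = 20*y/3 + 34/3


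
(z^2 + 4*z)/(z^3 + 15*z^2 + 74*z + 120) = z/(z^2 + 11*z + 30)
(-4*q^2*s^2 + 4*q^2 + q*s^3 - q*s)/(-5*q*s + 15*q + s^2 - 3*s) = q*(4*q*s^2 - 4*q - s^3 + s)/(5*q*s - 15*q - s^2 + 3*s)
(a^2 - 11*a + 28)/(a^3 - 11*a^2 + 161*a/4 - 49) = 4*(a - 7)/(4*a^2 - 28*a + 49)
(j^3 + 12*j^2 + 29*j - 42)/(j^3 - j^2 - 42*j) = (j^2 + 6*j - 7)/(j*(j - 7))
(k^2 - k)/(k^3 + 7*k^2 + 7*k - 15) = k/(k^2 + 8*k + 15)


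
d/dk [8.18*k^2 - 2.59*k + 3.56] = 16.36*k - 2.59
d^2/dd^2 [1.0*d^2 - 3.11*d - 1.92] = 2.00000000000000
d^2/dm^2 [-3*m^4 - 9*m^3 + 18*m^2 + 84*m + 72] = -36*m^2 - 54*m + 36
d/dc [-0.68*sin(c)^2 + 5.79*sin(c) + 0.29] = (5.79 - 1.36*sin(c))*cos(c)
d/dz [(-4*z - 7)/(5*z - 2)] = 43/(5*z - 2)^2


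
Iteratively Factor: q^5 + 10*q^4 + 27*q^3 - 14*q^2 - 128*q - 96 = (q + 4)*(q^4 + 6*q^3 + 3*q^2 - 26*q - 24) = (q - 2)*(q + 4)*(q^3 + 8*q^2 + 19*q + 12) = (q - 2)*(q + 3)*(q + 4)*(q^2 + 5*q + 4) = (q - 2)*(q + 1)*(q + 3)*(q + 4)*(q + 4)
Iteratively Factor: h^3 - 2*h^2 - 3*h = (h + 1)*(h^2 - 3*h) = (h - 3)*(h + 1)*(h)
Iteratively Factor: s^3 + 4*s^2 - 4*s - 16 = (s - 2)*(s^2 + 6*s + 8) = (s - 2)*(s + 2)*(s + 4)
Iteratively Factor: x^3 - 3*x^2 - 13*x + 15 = (x - 5)*(x^2 + 2*x - 3) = (x - 5)*(x - 1)*(x + 3)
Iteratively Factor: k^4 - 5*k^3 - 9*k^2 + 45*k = (k)*(k^3 - 5*k^2 - 9*k + 45) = k*(k - 3)*(k^2 - 2*k - 15) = k*(k - 3)*(k + 3)*(k - 5)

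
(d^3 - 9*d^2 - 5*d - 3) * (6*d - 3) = 6*d^4 - 57*d^3 - 3*d^2 - 3*d + 9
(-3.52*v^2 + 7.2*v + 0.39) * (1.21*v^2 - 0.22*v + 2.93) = -4.2592*v^4 + 9.4864*v^3 - 11.4257*v^2 + 21.0102*v + 1.1427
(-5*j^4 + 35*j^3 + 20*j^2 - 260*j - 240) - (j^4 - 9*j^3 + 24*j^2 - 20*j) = -6*j^4 + 44*j^3 - 4*j^2 - 240*j - 240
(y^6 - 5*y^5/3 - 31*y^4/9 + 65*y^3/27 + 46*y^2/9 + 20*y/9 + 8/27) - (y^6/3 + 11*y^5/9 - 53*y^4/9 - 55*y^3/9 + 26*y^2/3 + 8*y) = 2*y^6/3 - 26*y^5/9 + 22*y^4/9 + 230*y^3/27 - 32*y^2/9 - 52*y/9 + 8/27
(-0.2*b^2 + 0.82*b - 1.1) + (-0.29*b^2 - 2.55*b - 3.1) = -0.49*b^2 - 1.73*b - 4.2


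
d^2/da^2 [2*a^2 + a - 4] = 4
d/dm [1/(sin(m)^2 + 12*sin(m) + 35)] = -2*(sin(m) + 6)*cos(m)/(sin(m)^2 + 12*sin(m) + 35)^2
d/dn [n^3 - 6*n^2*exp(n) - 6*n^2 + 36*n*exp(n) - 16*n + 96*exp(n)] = -6*n^2*exp(n) + 3*n^2 + 24*n*exp(n) - 12*n + 132*exp(n) - 16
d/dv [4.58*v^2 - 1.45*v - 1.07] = 9.16*v - 1.45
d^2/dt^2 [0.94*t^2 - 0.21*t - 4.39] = 1.88000000000000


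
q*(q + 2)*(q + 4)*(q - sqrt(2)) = q^4 - sqrt(2)*q^3 + 6*q^3 - 6*sqrt(2)*q^2 + 8*q^2 - 8*sqrt(2)*q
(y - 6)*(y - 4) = y^2 - 10*y + 24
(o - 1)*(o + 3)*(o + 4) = o^3 + 6*o^2 + 5*o - 12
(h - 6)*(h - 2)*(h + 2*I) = h^3 - 8*h^2 + 2*I*h^2 + 12*h - 16*I*h + 24*I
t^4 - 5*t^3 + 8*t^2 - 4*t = t*(t - 2)^2*(t - 1)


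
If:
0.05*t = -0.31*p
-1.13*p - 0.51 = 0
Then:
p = -0.45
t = 2.80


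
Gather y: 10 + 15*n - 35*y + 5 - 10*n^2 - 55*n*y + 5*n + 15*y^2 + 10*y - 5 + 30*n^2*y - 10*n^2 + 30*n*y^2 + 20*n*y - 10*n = -20*n^2 + 10*n + y^2*(30*n + 15) + y*(30*n^2 - 35*n - 25) + 10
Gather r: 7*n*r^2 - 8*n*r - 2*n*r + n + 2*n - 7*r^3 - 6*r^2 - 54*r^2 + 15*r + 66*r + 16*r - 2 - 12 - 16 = 3*n - 7*r^3 + r^2*(7*n - 60) + r*(97 - 10*n) - 30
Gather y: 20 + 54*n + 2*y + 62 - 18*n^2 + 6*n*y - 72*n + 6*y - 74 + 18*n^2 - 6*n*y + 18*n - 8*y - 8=0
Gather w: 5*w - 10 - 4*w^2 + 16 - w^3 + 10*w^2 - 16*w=-w^3 + 6*w^2 - 11*w + 6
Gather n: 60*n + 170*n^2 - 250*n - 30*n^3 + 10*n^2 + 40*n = -30*n^3 + 180*n^2 - 150*n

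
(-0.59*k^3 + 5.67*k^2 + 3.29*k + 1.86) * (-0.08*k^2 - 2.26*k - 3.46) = 0.0472*k^5 + 0.8798*k^4 - 11.036*k^3 - 27.2024*k^2 - 15.587*k - 6.4356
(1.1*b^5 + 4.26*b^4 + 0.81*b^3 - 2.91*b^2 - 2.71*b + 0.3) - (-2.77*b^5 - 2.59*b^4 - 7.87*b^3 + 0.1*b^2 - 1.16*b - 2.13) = 3.87*b^5 + 6.85*b^4 + 8.68*b^3 - 3.01*b^2 - 1.55*b + 2.43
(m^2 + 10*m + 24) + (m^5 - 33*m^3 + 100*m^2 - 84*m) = m^5 - 33*m^3 + 101*m^2 - 74*m + 24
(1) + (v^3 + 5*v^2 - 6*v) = v^3 + 5*v^2 - 6*v + 1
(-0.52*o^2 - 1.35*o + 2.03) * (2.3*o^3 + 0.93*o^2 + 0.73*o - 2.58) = -1.196*o^5 - 3.5886*o^4 + 3.0339*o^3 + 2.244*o^2 + 4.9649*o - 5.2374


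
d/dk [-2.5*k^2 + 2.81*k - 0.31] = 2.81 - 5.0*k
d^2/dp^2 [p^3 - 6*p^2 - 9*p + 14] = 6*p - 12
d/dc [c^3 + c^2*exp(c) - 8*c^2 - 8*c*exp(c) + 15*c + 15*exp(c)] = c^2*exp(c) + 3*c^2 - 6*c*exp(c) - 16*c + 7*exp(c) + 15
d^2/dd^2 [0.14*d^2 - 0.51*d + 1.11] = 0.280000000000000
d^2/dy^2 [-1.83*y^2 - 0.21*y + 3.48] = -3.66000000000000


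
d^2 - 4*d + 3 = (d - 3)*(d - 1)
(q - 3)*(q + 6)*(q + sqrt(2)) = q^3 + sqrt(2)*q^2 + 3*q^2 - 18*q + 3*sqrt(2)*q - 18*sqrt(2)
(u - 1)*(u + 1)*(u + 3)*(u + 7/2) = u^4 + 13*u^3/2 + 19*u^2/2 - 13*u/2 - 21/2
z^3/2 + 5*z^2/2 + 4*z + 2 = (z/2 + 1)*(z + 1)*(z + 2)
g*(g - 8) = g^2 - 8*g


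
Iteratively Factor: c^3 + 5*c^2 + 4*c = (c)*(c^2 + 5*c + 4) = c*(c + 4)*(c + 1)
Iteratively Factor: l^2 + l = (l)*(l + 1)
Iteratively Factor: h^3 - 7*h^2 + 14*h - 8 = (h - 2)*(h^2 - 5*h + 4) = (h - 2)*(h - 1)*(h - 4)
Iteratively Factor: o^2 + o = (o + 1)*(o)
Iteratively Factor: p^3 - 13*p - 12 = (p + 1)*(p^2 - p - 12) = (p - 4)*(p + 1)*(p + 3)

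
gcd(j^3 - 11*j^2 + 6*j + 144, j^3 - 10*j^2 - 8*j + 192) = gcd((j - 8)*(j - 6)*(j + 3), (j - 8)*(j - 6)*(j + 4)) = j^2 - 14*j + 48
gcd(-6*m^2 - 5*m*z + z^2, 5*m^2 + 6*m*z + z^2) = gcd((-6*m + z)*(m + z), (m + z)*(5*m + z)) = m + z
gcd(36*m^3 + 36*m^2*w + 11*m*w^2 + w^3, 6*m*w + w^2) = 6*m + w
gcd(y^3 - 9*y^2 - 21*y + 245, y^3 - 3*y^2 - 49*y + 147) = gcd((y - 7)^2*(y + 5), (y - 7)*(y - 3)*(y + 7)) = y - 7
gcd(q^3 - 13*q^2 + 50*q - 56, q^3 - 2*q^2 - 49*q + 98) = q^2 - 9*q + 14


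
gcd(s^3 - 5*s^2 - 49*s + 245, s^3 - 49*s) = s^2 - 49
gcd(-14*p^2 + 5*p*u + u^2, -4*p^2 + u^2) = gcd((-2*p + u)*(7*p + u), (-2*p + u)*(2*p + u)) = 2*p - u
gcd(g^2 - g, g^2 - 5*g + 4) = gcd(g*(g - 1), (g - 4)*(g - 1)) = g - 1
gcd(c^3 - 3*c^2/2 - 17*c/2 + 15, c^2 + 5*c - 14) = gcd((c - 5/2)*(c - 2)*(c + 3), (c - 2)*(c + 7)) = c - 2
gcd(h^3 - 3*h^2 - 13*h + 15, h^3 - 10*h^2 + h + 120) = h^2 - 2*h - 15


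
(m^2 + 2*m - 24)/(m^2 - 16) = (m + 6)/(m + 4)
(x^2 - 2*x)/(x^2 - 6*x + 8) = x/(x - 4)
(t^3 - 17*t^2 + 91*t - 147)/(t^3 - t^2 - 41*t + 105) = (t^2 - 14*t + 49)/(t^2 + 2*t - 35)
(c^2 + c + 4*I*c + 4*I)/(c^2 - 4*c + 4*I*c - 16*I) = (c + 1)/(c - 4)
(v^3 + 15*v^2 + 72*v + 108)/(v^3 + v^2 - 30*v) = (v^2 + 9*v + 18)/(v*(v - 5))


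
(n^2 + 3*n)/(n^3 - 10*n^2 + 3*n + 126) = n/(n^2 - 13*n + 42)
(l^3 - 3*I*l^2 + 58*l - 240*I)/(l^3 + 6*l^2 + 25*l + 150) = (l^2 + 2*I*l + 48)/(l^2 + l*(6 + 5*I) + 30*I)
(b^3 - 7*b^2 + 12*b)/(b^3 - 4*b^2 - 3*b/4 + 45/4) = 4*b*(b - 4)/(4*b^2 - 4*b - 15)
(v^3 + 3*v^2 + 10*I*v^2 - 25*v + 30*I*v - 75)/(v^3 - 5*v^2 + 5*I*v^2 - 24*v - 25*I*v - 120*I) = (v + 5*I)/(v - 8)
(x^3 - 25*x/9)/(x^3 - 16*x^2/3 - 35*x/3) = (x - 5/3)/(x - 7)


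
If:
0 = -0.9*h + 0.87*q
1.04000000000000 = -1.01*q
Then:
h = -1.00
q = -1.03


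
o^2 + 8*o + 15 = (o + 3)*(o + 5)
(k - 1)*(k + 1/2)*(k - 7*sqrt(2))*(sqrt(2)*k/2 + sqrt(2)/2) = sqrt(2)*k^4/2 - 7*k^3 + sqrt(2)*k^3/4 - 7*k^2/2 - sqrt(2)*k^2/2 - sqrt(2)*k/4 + 7*k + 7/2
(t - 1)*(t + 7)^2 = t^3 + 13*t^2 + 35*t - 49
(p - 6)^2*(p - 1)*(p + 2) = p^4 - 11*p^3 + 22*p^2 + 60*p - 72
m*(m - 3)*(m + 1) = m^3 - 2*m^2 - 3*m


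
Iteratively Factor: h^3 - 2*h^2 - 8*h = (h - 4)*(h^2 + 2*h) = h*(h - 4)*(h + 2)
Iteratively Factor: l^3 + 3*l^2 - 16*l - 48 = (l + 4)*(l^2 - l - 12) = (l - 4)*(l + 4)*(l + 3)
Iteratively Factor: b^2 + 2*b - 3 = (b - 1)*(b + 3)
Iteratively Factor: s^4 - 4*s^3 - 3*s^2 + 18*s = (s - 3)*(s^3 - s^2 - 6*s) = s*(s - 3)*(s^2 - s - 6) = s*(s - 3)^2*(s + 2)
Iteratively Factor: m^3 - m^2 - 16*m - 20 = (m + 2)*(m^2 - 3*m - 10) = (m + 2)^2*(m - 5)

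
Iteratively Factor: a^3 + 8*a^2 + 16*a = (a)*(a^2 + 8*a + 16) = a*(a + 4)*(a + 4)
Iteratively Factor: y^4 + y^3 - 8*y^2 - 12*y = (y - 3)*(y^3 + 4*y^2 + 4*y) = (y - 3)*(y + 2)*(y^2 + 2*y) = y*(y - 3)*(y + 2)*(y + 2)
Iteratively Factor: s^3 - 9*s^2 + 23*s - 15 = (s - 3)*(s^2 - 6*s + 5) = (s - 3)*(s - 1)*(s - 5)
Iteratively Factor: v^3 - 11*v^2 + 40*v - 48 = (v - 3)*(v^2 - 8*v + 16) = (v - 4)*(v - 3)*(v - 4)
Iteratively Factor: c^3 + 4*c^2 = (c)*(c^2 + 4*c) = c^2*(c + 4)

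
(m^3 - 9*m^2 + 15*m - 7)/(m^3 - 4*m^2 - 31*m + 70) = (m^2 - 2*m + 1)/(m^2 + 3*m - 10)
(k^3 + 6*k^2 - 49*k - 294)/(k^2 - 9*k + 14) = (k^2 + 13*k + 42)/(k - 2)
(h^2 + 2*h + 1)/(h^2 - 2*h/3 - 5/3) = 3*(h + 1)/(3*h - 5)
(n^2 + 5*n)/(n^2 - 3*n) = (n + 5)/(n - 3)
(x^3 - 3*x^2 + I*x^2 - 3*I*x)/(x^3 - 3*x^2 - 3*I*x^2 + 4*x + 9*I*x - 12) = x/(x - 4*I)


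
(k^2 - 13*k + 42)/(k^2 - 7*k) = (k - 6)/k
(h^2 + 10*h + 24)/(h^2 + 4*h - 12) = (h + 4)/(h - 2)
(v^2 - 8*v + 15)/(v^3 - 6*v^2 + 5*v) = (v - 3)/(v*(v - 1))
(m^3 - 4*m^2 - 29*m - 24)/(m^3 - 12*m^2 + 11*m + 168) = (m + 1)/(m - 7)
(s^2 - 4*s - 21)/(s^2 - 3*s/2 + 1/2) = 2*(s^2 - 4*s - 21)/(2*s^2 - 3*s + 1)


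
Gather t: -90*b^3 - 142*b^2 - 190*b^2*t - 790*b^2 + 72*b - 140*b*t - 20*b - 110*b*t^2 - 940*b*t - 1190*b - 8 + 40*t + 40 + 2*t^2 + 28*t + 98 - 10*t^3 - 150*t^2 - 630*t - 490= -90*b^3 - 932*b^2 - 1138*b - 10*t^3 + t^2*(-110*b - 148) + t*(-190*b^2 - 1080*b - 562) - 360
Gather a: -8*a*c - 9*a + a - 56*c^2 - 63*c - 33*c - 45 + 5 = a*(-8*c - 8) - 56*c^2 - 96*c - 40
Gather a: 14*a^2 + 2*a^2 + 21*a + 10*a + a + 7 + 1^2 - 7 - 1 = 16*a^2 + 32*a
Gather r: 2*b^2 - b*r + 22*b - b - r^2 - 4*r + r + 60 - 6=2*b^2 + 21*b - r^2 + r*(-b - 3) + 54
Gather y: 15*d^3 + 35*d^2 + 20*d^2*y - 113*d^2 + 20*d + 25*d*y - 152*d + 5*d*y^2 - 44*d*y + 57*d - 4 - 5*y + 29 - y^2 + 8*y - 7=15*d^3 - 78*d^2 - 75*d + y^2*(5*d - 1) + y*(20*d^2 - 19*d + 3) + 18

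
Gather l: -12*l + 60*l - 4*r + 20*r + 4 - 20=48*l + 16*r - 16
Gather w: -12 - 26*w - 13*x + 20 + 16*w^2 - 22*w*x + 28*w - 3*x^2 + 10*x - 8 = 16*w^2 + w*(2 - 22*x) - 3*x^2 - 3*x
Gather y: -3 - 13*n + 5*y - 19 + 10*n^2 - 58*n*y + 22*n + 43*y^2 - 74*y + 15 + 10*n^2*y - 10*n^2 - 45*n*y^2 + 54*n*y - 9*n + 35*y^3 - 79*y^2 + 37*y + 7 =35*y^3 + y^2*(-45*n - 36) + y*(10*n^2 - 4*n - 32)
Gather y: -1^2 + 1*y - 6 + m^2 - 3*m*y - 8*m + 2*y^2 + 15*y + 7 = m^2 - 8*m + 2*y^2 + y*(16 - 3*m)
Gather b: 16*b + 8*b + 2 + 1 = 24*b + 3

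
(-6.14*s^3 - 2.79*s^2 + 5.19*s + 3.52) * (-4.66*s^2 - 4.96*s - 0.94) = 28.6124*s^5 + 43.4558*s^4 - 4.5754*s^3 - 39.523*s^2 - 22.3378*s - 3.3088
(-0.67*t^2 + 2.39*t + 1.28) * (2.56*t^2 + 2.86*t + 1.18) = -1.7152*t^4 + 4.2022*t^3 + 9.3216*t^2 + 6.481*t + 1.5104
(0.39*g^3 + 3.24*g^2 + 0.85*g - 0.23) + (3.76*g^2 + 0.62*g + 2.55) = 0.39*g^3 + 7.0*g^2 + 1.47*g + 2.32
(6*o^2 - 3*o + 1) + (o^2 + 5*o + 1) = 7*o^2 + 2*o + 2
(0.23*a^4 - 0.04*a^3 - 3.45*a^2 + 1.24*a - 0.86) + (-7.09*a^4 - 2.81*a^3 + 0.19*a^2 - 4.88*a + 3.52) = -6.86*a^4 - 2.85*a^3 - 3.26*a^2 - 3.64*a + 2.66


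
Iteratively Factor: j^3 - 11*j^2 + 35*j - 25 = (j - 1)*(j^2 - 10*j + 25) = (j - 5)*(j - 1)*(j - 5)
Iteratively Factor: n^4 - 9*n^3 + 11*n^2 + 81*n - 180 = (n + 3)*(n^3 - 12*n^2 + 47*n - 60) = (n - 3)*(n + 3)*(n^2 - 9*n + 20) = (n - 5)*(n - 3)*(n + 3)*(n - 4)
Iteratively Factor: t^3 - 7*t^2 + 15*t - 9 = (t - 3)*(t^2 - 4*t + 3) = (t - 3)*(t - 1)*(t - 3)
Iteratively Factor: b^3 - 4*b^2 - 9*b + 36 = (b - 4)*(b^2 - 9) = (b - 4)*(b - 3)*(b + 3)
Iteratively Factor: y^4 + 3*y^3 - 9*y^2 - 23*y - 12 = (y - 3)*(y^3 + 6*y^2 + 9*y + 4) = (y - 3)*(y + 4)*(y^2 + 2*y + 1) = (y - 3)*(y + 1)*(y + 4)*(y + 1)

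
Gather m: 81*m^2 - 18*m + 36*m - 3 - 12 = 81*m^2 + 18*m - 15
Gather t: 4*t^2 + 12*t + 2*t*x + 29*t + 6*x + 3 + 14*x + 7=4*t^2 + t*(2*x + 41) + 20*x + 10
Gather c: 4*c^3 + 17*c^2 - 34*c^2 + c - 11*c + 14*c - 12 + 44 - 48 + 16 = 4*c^3 - 17*c^2 + 4*c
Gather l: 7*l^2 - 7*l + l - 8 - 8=7*l^2 - 6*l - 16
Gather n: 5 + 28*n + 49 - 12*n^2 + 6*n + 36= -12*n^2 + 34*n + 90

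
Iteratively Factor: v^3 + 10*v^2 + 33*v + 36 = (v + 3)*(v^2 + 7*v + 12) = (v + 3)*(v + 4)*(v + 3)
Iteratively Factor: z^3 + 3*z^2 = (z)*(z^2 + 3*z) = z^2*(z + 3)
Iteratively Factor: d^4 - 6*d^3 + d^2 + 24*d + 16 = (d + 1)*(d^3 - 7*d^2 + 8*d + 16) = (d - 4)*(d + 1)*(d^2 - 3*d - 4) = (d - 4)*(d + 1)^2*(d - 4)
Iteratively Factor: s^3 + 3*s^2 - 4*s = (s - 1)*(s^2 + 4*s) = (s - 1)*(s + 4)*(s)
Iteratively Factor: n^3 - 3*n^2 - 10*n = (n)*(n^2 - 3*n - 10) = n*(n + 2)*(n - 5)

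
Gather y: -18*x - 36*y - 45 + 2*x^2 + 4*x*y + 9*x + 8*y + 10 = 2*x^2 - 9*x + y*(4*x - 28) - 35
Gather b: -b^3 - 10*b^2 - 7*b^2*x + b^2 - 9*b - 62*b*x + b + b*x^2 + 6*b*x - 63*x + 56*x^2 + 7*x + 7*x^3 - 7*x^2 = -b^3 + b^2*(-7*x - 9) + b*(x^2 - 56*x - 8) + 7*x^3 + 49*x^2 - 56*x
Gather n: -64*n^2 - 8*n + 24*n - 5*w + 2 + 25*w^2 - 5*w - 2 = -64*n^2 + 16*n + 25*w^2 - 10*w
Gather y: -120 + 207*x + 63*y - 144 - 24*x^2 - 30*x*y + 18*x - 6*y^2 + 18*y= -24*x^2 + 225*x - 6*y^2 + y*(81 - 30*x) - 264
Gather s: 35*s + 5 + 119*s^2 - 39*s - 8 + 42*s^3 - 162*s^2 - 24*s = 42*s^3 - 43*s^2 - 28*s - 3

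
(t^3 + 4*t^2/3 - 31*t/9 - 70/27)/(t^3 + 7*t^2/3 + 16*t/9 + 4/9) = (9*t^2 + 6*t - 35)/(3*(3*t^2 + 5*t + 2))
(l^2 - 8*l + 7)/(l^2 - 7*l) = (l - 1)/l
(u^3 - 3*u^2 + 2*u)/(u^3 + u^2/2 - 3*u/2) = 2*(u - 2)/(2*u + 3)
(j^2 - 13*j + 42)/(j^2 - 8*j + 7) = (j - 6)/(j - 1)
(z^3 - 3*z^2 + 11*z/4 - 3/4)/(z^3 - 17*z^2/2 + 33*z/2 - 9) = (z - 1/2)/(z - 6)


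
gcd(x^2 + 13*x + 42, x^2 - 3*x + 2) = 1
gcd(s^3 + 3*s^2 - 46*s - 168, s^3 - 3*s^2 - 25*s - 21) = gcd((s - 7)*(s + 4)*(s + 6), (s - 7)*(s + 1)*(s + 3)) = s - 7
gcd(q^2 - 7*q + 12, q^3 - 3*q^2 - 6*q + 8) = q - 4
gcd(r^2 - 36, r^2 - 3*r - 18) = r - 6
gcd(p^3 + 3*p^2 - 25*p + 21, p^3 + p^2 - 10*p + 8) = p - 1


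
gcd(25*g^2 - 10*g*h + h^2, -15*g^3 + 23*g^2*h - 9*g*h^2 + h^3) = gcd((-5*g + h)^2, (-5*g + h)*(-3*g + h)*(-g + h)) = 5*g - h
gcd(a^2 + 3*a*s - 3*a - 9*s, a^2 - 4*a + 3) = a - 3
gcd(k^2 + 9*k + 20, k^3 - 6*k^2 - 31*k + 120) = k + 5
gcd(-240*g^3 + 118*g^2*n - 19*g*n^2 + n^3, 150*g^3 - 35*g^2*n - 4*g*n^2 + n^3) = 5*g - n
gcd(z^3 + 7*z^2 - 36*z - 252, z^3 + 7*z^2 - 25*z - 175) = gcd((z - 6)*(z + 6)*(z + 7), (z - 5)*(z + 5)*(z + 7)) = z + 7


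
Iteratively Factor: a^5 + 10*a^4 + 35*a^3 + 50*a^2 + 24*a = (a)*(a^4 + 10*a^3 + 35*a^2 + 50*a + 24) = a*(a + 2)*(a^3 + 8*a^2 + 19*a + 12) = a*(a + 2)*(a + 3)*(a^2 + 5*a + 4) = a*(a + 1)*(a + 2)*(a + 3)*(a + 4)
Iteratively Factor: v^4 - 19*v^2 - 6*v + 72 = (v + 3)*(v^3 - 3*v^2 - 10*v + 24) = (v - 2)*(v + 3)*(v^2 - v - 12) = (v - 2)*(v + 3)^2*(v - 4)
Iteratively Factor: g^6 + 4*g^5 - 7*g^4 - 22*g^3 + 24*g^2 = (g)*(g^5 + 4*g^4 - 7*g^3 - 22*g^2 + 24*g) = g*(g - 1)*(g^4 + 5*g^3 - 2*g^2 - 24*g) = g*(g - 1)*(g + 3)*(g^3 + 2*g^2 - 8*g) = g*(g - 2)*(g - 1)*(g + 3)*(g^2 + 4*g) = g^2*(g - 2)*(g - 1)*(g + 3)*(g + 4)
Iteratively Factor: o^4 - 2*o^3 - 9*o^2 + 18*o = (o - 2)*(o^3 - 9*o) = o*(o - 2)*(o^2 - 9) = o*(o - 3)*(o - 2)*(o + 3)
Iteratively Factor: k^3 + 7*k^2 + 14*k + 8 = (k + 4)*(k^2 + 3*k + 2) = (k + 2)*(k + 4)*(k + 1)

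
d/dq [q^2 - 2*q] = 2*q - 2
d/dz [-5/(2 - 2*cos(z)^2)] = 5*cos(z)/sin(z)^3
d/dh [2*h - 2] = 2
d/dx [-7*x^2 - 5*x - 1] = -14*x - 5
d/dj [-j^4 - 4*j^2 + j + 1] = -4*j^3 - 8*j + 1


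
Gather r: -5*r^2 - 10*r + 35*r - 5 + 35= -5*r^2 + 25*r + 30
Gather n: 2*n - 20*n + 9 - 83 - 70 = -18*n - 144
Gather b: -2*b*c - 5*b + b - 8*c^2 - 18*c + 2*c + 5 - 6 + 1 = b*(-2*c - 4) - 8*c^2 - 16*c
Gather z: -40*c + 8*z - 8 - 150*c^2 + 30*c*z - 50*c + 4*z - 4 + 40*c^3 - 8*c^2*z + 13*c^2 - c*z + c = 40*c^3 - 137*c^2 - 89*c + z*(-8*c^2 + 29*c + 12) - 12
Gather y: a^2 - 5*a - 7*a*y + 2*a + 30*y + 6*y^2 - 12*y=a^2 - 3*a + 6*y^2 + y*(18 - 7*a)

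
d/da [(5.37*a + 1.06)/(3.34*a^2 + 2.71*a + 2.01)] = (-17.9358*a^2 - 7.0808*a + 7.9211)/(11.1556*a^4 + 18.1028*a^3 + 20.7709*a^2 + 10.8942*a + 4.0401)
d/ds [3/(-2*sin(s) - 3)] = 6*cos(s)/(2*sin(s) + 3)^2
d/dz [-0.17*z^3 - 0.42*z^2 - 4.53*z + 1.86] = -0.51*z^2 - 0.84*z - 4.53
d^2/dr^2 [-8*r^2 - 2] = -16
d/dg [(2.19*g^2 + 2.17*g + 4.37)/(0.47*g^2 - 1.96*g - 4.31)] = (-5.3123*g^2 - 22.9856*g - 0.787499999999998)/(0.2209*g^4 - 1.8424*g^3 - 0.2098*g^2 + 16.8952*g + 18.5761)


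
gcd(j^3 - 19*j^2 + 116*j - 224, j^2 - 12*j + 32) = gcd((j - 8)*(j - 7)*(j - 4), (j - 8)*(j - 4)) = j^2 - 12*j + 32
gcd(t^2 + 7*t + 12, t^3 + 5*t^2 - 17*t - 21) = 1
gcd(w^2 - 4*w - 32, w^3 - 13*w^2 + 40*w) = w - 8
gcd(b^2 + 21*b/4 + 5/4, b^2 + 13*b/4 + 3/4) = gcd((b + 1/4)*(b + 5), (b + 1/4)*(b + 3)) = b + 1/4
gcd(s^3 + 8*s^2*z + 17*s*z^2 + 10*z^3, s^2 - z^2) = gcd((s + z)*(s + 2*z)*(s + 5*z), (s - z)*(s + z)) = s + z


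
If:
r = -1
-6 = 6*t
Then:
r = -1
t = -1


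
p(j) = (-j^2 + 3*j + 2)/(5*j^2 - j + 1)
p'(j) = (1 - 10*j)*(-j^2 + 3*j + 2)/(5*j^2 - j + 1)^2 + (3 - 2*j)/(5*j^2 - j + 1)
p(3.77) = -0.01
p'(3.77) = -0.06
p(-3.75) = -0.31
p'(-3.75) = -0.02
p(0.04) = 2.19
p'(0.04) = 4.37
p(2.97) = 0.05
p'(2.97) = -0.10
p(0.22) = 2.56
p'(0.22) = -0.50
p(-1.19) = -0.32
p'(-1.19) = 0.13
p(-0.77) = -0.19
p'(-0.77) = 0.61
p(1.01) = 0.79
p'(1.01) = -1.22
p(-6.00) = -0.28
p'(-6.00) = -0.01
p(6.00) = -0.09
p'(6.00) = -0.02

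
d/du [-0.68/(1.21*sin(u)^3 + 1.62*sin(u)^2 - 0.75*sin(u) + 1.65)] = (2.4684*sin(u)^2 + 2.2032*sin(u) - 0.51)*cos(u)/(1.21*sin(u)^3 + 1.62*sin(u)^2 - 0.75*sin(u) + 1.65)^2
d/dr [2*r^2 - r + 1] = 4*r - 1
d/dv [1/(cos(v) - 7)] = sin(v)/(cos(v) - 7)^2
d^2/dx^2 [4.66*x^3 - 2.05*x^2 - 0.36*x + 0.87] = 27.96*x - 4.1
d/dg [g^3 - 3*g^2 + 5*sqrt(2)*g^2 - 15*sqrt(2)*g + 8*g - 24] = 3*g^2 - 6*g + 10*sqrt(2)*g - 15*sqrt(2) + 8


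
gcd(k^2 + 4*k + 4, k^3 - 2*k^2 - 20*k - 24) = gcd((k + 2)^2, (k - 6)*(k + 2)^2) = k^2 + 4*k + 4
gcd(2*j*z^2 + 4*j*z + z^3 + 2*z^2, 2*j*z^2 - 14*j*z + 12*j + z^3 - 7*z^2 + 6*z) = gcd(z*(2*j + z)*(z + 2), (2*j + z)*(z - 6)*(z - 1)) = 2*j + z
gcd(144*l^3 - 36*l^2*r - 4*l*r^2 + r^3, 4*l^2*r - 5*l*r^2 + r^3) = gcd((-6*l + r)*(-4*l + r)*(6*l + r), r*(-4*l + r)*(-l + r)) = -4*l + r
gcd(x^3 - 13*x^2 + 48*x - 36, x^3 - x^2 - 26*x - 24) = x - 6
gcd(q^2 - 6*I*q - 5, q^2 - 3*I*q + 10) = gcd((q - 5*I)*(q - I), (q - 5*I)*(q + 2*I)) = q - 5*I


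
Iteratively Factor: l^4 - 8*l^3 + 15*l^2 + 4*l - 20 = (l - 5)*(l^3 - 3*l^2 + 4) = (l - 5)*(l - 2)*(l^2 - l - 2) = (l - 5)*(l - 2)*(l + 1)*(l - 2)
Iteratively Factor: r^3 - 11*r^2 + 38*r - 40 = (r - 5)*(r^2 - 6*r + 8) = (r - 5)*(r - 2)*(r - 4)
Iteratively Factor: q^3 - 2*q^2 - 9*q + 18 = (q - 3)*(q^2 + q - 6) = (q - 3)*(q + 3)*(q - 2)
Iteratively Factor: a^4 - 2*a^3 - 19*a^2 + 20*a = (a + 4)*(a^3 - 6*a^2 + 5*a) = (a - 5)*(a + 4)*(a^2 - a) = a*(a - 5)*(a + 4)*(a - 1)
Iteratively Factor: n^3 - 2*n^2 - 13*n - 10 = (n + 1)*(n^2 - 3*n - 10) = (n - 5)*(n + 1)*(n + 2)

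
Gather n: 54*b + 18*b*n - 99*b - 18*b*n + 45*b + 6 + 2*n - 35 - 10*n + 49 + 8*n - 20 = 0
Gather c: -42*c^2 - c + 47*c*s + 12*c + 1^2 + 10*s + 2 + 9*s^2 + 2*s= -42*c^2 + c*(47*s + 11) + 9*s^2 + 12*s + 3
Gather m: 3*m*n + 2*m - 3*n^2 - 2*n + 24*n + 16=m*(3*n + 2) - 3*n^2 + 22*n + 16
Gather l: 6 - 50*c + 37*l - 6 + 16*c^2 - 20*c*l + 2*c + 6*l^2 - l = 16*c^2 - 48*c + 6*l^2 + l*(36 - 20*c)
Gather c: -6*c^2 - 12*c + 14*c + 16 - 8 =-6*c^2 + 2*c + 8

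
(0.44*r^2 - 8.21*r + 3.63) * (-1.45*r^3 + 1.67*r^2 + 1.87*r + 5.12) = -0.638*r^5 + 12.6393*r^4 - 18.1514*r^3 - 7.0378*r^2 - 35.2471*r + 18.5856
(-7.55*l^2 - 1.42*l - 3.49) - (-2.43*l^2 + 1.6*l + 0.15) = -5.12*l^2 - 3.02*l - 3.64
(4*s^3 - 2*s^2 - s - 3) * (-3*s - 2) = -12*s^4 - 2*s^3 + 7*s^2 + 11*s + 6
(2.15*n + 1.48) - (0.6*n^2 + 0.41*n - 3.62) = -0.6*n^2 + 1.74*n + 5.1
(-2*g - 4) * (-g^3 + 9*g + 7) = 2*g^4 + 4*g^3 - 18*g^2 - 50*g - 28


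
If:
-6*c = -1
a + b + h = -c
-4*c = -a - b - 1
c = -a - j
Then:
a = -j - 1/6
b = j - 1/6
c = 1/6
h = 1/6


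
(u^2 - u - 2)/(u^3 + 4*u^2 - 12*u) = (u + 1)/(u*(u + 6))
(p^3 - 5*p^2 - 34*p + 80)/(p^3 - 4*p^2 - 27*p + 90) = (p^2 - 10*p + 16)/(p^2 - 9*p + 18)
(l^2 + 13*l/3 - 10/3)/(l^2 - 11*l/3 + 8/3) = (3*l^2 + 13*l - 10)/(3*l^2 - 11*l + 8)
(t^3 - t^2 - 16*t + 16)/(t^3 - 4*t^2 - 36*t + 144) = (t^2 + 3*t - 4)/(t^2 - 36)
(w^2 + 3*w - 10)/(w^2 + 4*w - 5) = (w - 2)/(w - 1)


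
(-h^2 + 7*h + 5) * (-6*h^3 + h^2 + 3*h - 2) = 6*h^5 - 43*h^4 - 26*h^3 + 28*h^2 + h - 10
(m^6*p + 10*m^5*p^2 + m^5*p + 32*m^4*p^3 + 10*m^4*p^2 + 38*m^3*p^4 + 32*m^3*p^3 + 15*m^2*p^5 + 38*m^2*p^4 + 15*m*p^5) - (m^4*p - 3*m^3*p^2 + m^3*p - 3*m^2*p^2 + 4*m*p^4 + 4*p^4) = m^6*p + 10*m^5*p^2 + m^5*p + 32*m^4*p^3 + 10*m^4*p^2 - m^4*p + 38*m^3*p^4 + 32*m^3*p^3 + 3*m^3*p^2 - m^3*p + 15*m^2*p^5 + 38*m^2*p^4 + 3*m^2*p^2 + 15*m*p^5 - 4*m*p^4 - 4*p^4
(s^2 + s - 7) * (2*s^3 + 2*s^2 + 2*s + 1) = 2*s^5 + 4*s^4 - 10*s^3 - 11*s^2 - 13*s - 7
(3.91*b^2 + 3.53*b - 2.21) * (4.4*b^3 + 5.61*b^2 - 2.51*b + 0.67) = 17.204*b^5 + 37.4671*b^4 + 0.2652*b^3 - 18.6387*b^2 + 7.9122*b - 1.4807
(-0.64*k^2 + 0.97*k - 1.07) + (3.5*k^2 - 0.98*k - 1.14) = 2.86*k^2 - 0.01*k - 2.21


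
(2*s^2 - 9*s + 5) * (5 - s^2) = -2*s^4 + 9*s^3 + 5*s^2 - 45*s + 25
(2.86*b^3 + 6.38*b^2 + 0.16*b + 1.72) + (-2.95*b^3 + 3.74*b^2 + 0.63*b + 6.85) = -0.0900000000000003*b^3 + 10.12*b^2 + 0.79*b + 8.57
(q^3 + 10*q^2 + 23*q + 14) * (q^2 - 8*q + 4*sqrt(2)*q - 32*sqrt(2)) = q^5 + 2*q^4 + 4*sqrt(2)*q^4 - 57*q^3 + 8*sqrt(2)*q^3 - 228*sqrt(2)*q^2 - 170*q^2 - 680*sqrt(2)*q - 112*q - 448*sqrt(2)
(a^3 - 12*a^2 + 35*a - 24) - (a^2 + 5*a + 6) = a^3 - 13*a^2 + 30*a - 30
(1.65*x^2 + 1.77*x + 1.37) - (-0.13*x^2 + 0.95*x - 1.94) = 1.78*x^2 + 0.82*x + 3.31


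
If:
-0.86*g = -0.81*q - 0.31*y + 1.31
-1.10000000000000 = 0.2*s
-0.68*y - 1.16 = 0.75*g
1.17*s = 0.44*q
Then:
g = -11.39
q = -14.62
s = -5.50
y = 10.85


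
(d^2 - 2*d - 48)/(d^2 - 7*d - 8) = (d + 6)/(d + 1)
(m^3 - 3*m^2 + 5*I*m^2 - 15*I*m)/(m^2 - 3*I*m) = (m^2 + m*(-3 + 5*I) - 15*I)/(m - 3*I)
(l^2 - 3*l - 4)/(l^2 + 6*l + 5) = (l - 4)/(l + 5)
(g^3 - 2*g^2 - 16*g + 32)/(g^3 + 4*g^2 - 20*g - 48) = (g^2 + 2*g - 8)/(g^2 + 8*g + 12)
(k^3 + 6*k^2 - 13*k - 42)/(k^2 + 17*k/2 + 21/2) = 2*(k^2 - k - 6)/(2*k + 3)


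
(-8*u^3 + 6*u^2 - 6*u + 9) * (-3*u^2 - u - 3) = 24*u^5 - 10*u^4 + 36*u^3 - 39*u^2 + 9*u - 27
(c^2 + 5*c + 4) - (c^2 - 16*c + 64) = 21*c - 60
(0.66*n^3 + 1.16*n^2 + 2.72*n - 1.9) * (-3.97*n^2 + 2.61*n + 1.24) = -2.6202*n^5 - 2.8826*n^4 - 6.9524*n^3 + 16.0806*n^2 - 1.5862*n - 2.356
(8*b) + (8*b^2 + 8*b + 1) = 8*b^2 + 16*b + 1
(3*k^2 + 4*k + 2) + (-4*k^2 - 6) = -k^2 + 4*k - 4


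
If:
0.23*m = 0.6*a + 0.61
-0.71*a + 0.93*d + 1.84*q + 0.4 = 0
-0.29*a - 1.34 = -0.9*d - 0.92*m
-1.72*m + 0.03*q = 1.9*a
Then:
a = -0.72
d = 0.46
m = 0.78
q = -0.73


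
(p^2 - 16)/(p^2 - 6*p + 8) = (p + 4)/(p - 2)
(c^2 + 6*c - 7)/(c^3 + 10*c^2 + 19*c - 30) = (c + 7)/(c^2 + 11*c + 30)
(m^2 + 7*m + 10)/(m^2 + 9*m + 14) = (m + 5)/(m + 7)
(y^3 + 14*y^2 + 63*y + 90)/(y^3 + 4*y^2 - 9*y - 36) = (y^2 + 11*y + 30)/(y^2 + y - 12)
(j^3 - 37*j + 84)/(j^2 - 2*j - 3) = (j^2 + 3*j - 28)/(j + 1)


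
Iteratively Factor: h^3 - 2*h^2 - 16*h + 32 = (h + 4)*(h^2 - 6*h + 8) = (h - 2)*(h + 4)*(h - 4)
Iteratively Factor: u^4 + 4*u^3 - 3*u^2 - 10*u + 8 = (u - 1)*(u^3 + 5*u^2 + 2*u - 8) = (u - 1)*(u + 4)*(u^2 + u - 2) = (u - 1)*(u + 2)*(u + 4)*(u - 1)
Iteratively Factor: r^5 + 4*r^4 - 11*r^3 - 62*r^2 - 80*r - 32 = (r + 1)*(r^4 + 3*r^3 - 14*r^2 - 48*r - 32) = (r + 1)*(r + 4)*(r^3 - r^2 - 10*r - 8) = (r - 4)*(r + 1)*(r + 4)*(r^2 + 3*r + 2) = (r - 4)*(r + 1)*(r + 2)*(r + 4)*(r + 1)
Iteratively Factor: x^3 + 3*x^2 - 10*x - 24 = (x + 4)*(x^2 - x - 6) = (x + 2)*(x + 4)*(x - 3)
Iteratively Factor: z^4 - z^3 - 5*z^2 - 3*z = (z + 1)*(z^3 - 2*z^2 - 3*z) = z*(z + 1)*(z^2 - 2*z - 3) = z*(z - 3)*(z + 1)*(z + 1)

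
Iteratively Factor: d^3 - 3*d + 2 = (d - 1)*(d^2 + d - 2) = (d - 1)^2*(d + 2)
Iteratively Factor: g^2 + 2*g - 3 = (g + 3)*(g - 1)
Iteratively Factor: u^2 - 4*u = (u - 4)*(u)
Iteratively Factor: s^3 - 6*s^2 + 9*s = (s)*(s^2 - 6*s + 9) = s*(s - 3)*(s - 3)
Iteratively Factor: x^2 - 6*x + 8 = (x - 4)*(x - 2)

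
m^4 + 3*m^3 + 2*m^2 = m^2*(m + 1)*(m + 2)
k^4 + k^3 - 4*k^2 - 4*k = k*(k - 2)*(k + 1)*(k + 2)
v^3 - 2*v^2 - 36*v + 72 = (v - 6)*(v - 2)*(v + 6)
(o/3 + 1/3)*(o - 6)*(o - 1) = o^3/3 - 2*o^2 - o/3 + 2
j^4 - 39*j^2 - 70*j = j*(j - 7)*(j + 2)*(j + 5)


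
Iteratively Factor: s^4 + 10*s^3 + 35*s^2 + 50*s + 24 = (s + 4)*(s^3 + 6*s^2 + 11*s + 6) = (s + 3)*(s + 4)*(s^2 + 3*s + 2) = (s + 2)*(s + 3)*(s + 4)*(s + 1)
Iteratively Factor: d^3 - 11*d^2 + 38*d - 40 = (d - 2)*(d^2 - 9*d + 20) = (d - 5)*(d - 2)*(d - 4)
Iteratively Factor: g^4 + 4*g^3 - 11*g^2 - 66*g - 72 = (g + 3)*(g^3 + g^2 - 14*g - 24) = (g + 2)*(g + 3)*(g^2 - g - 12) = (g - 4)*(g + 2)*(g + 3)*(g + 3)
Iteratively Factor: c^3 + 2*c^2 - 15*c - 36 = (c + 3)*(c^2 - c - 12) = (c + 3)^2*(c - 4)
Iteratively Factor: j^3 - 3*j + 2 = (j - 1)*(j^2 + j - 2) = (j - 1)^2*(j + 2)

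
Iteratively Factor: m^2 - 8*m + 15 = (m - 3)*(m - 5)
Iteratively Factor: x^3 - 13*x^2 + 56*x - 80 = (x - 5)*(x^2 - 8*x + 16) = (x - 5)*(x - 4)*(x - 4)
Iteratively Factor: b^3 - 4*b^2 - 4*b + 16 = (b - 4)*(b^2 - 4) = (b - 4)*(b + 2)*(b - 2)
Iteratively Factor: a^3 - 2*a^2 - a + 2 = (a - 2)*(a^2 - 1) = (a - 2)*(a + 1)*(a - 1)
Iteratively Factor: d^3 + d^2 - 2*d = (d + 2)*(d^2 - d) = d*(d + 2)*(d - 1)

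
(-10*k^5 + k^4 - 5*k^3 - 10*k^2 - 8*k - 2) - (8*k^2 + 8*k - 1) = -10*k^5 + k^4 - 5*k^3 - 18*k^2 - 16*k - 1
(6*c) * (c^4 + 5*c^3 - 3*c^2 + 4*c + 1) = 6*c^5 + 30*c^4 - 18*c^3 + 24*c^2 + 6*c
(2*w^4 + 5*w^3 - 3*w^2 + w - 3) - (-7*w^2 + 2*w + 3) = 2*w^4 + 5*w^3 + 4*w^2 - w - 6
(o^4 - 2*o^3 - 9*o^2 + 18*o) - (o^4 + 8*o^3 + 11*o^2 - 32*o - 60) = -10*o^3 - 20*o^2 + 50*o + 60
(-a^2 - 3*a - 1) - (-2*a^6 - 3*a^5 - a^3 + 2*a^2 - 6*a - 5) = 2*a^6 + 3*a^5 + a^3 - 3*a^2 + 3*a + 4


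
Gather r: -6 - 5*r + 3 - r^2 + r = -r^2 - 4*r - 3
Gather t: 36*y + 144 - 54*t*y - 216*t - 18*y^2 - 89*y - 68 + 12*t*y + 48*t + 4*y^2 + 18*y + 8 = t*(-42*y - 168) - 14*y^2 - 35*y + 84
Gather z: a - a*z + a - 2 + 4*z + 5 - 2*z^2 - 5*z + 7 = 2*a - 2*z^2 + z*(-a - 1) + 10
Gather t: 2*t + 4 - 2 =2*t + 2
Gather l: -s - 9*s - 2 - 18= -10*s - 20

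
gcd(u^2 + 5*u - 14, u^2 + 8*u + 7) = u + 7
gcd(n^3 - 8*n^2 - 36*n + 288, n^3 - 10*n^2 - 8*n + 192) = n^2 - 14*n + 48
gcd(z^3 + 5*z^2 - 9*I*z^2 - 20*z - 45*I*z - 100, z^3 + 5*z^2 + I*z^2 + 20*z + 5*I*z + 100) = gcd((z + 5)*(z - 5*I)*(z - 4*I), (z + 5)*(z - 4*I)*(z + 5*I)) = z^2 + z*(5 - 4*I) - 20*I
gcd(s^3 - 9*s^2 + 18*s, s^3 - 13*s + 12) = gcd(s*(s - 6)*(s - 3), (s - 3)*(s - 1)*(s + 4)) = s - 3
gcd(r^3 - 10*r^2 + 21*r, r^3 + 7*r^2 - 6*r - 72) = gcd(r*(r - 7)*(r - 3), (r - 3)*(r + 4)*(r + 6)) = r - 3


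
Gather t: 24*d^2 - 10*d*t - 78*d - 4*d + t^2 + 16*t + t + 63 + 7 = 24*d^2 - 82*d + t^2 + t*(17 - 10*d) + 70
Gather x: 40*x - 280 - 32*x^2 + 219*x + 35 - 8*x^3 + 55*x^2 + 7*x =-8*x^3 + 23*x^2 + 266*x - 245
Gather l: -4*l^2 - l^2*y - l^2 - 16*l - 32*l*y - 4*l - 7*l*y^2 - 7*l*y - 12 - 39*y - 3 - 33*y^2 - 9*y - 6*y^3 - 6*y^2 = l^2*(-y - 5) + l*(-7*y^2 - 39*y - 20) - 6*y^3 - 39*y^2 - 48*y - 15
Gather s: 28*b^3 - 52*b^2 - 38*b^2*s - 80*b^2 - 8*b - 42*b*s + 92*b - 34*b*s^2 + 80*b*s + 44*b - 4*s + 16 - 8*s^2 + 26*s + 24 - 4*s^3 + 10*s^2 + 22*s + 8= 28*b^3 - 132*b^2 + 128*b - 4*s^3 + s^2*(2 - 34*b) + s*(-38*b^2 + 38*b + 44) + 48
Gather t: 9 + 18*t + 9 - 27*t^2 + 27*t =-27*t^2 + 45*t + 18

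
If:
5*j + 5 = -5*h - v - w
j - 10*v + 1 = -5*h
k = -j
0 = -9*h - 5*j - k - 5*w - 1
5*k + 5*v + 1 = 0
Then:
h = -285/274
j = -67/274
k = 67/274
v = -609/1370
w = 2559/1370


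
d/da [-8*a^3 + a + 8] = 1 - 24*a^2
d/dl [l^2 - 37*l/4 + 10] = 2*l - 37/4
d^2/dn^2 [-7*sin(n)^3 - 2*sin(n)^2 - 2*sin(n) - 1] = 63*sin(n)^3 + 8*sin(n)^2 - 40*sin(n) - 4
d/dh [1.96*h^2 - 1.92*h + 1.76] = 3.92*h - 1.92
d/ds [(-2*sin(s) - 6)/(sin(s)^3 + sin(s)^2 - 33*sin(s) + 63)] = 4*(sin(s)^2 + 8*sin(s) + 27)*cos(s)/((sin(s) - 3)^3*(sin(s) + 7)^2)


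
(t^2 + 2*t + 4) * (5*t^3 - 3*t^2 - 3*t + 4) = 5*t^5 + 7*t^4 + 11*t^3 - 14*t^2 - 4*t + 16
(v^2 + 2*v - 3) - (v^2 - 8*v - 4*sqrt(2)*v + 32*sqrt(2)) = 4*sqrt(2)*v + 10*v - 32*sqrt(2) - 3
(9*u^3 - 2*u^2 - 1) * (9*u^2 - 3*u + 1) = 81*u^5 - 45*u^4 + 15*u^3 - 11*u^2 + 3*u - 1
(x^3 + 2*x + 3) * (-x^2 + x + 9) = -x^5 + x^4 + 7*x^3 - x^2 + 21*x + 27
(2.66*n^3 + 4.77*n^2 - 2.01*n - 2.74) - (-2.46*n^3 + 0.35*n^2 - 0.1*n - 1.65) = 5.12*n^3 + 4.42*n^2 - 1.91*n - 1.09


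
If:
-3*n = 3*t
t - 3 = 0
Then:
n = -3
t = 3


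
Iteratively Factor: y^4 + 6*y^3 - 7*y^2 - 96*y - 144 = (y + 3)*(y^3 + 3*y^2 - 16*y - 48) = (y + 3)^2*(y^2 - 16) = (y + 3)^2*(y + 4)*(y - 4)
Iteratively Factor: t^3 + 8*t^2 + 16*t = (t + 4)*(t^2 + 4*t) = (t + 4)^2*(t)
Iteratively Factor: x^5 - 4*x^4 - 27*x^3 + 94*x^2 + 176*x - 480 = (x - 2)*(x^4 - 2*x^3 - 31*x^2 + 32*x + 240) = (x - 2)*(x + 3)*(x^3 - 5*x^2 - 16*x + 80) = (x - 4)*(x - 2)*(x + 3)*(x^2 - x - 20) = (x - 5)*(x - 4)*(x - 2)*(x + 3)*(x + 4)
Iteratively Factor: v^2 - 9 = (v - 3)*(v + 3)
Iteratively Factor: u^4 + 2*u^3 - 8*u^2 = (u + 4)*(u^3 - 2*u^2) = u*(u + 4)*(u^2 - 2*u) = u^2*(u + 4)*(u - 2)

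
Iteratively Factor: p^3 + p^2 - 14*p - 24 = (p + 3)*(p^2 - 2*p - 8) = (p + 2)*(p + 3)*(p - 4)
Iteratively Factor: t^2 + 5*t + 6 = (t + 3)*(t + 2)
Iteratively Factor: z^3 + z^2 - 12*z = (z - 3)*(z^2 + 4*z) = z*(z - 3)*(z + 4)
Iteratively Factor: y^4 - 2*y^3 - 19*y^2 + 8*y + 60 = (y - 5)*(y^3 + 3*y^2 - 4*y - 12) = (y - 5)*(y + 2)*(y^2 + y - 6) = (y - 5)*(y + 2)*(y + 3)*(y - 2)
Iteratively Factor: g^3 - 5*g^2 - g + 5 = (g - 1)*(g^2 - 4*g - 5) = (g - 5)*(g - 1)*(g + 1)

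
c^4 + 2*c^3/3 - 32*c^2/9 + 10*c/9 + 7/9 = (c - 1)^2*(c + 1/3)*(c + 7/3)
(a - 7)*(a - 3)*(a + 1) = a^3 - 9*a^2 + 11*a + 21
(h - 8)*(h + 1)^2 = h^3 - 6*h^2 - 15*h - 8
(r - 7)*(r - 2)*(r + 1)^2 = r^4 - 7*r^3 - 3*r^2 + 19*r + 14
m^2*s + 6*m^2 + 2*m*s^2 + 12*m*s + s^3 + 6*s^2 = (m + s)^2*(s + 6)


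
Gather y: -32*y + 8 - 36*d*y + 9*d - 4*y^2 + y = 9*d - 4*y^2 + y*(-36*d - 31) + 8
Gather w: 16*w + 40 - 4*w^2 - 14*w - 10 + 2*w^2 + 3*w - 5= -2*w^2 + 5*w + 25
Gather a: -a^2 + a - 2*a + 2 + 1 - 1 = -a^2 - a + 2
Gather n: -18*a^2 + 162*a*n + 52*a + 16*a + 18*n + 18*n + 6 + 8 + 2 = -18*a^2 + 68*a + n*(162*a + 36) + 16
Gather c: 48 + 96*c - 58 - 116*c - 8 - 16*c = -36*c - 18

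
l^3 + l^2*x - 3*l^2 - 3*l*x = l*(l - 3)*(l + x)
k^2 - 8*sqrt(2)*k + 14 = (k - 7*sqrt(2))*(k - sqrt(2))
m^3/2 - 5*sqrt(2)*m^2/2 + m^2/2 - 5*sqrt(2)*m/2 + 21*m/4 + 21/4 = (m/2 + 1/2)*(m - 7*sqrt(2)/2)*(m - 3*sqrt(2)/2)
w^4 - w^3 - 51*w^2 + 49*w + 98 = (w - 7)*(w - 2)*(w + 1)*(w + 7)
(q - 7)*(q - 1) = q^2 - 8*q + 7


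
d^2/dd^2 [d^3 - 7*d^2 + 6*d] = 6*d - 14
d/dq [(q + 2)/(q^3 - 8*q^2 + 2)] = (q^3 - 8*q^2 - q*(q + 2)*(3*q - 16) + 2)/(q^3 - 8*q^2 + 2)^2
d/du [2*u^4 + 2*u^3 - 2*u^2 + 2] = 2*u*(4*u^2 + 3*u - 2)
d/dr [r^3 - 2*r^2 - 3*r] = 3*r^2 - 4*r - 3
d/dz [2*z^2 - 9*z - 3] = 4*z - 9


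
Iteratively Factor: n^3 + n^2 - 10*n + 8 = (n + 4)*(n^2 - 3*n + 2) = (n - 1)*(n + 4)*(n - 2)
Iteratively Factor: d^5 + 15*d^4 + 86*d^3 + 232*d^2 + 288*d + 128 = (d + 2)*(d^4 + 13*d^3 + 60*d^2 + 112*d + 64) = (d + 2)*(d + 4)*(d^3 + 9*d^2 + 24*d + 16) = (d + 2)*(d + 4)^2*(d^2 + 5*d + 4) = (d + 2)*(d + 4)^3*(d + 1)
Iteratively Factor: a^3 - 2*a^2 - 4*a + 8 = (a + 2)*(a^2 - 4*a + 4) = (a - 2)*(a + 2)*(a - 2)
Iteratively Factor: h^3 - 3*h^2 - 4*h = (h - 4)*(h^2 + h) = h*(h - 4)*(h + 1)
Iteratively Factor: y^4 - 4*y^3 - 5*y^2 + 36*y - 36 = (y - 2)*(y^3 - 2*y^2 - 9*y + 18) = (y - 3)*(y - 2)*(y^2 + y - 6) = (y - 3)*(y - 2)*(y + 3)*(y - 2)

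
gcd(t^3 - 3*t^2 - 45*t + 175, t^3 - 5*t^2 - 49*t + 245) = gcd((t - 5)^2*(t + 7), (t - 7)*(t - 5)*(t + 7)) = t^2 + 2*t - 35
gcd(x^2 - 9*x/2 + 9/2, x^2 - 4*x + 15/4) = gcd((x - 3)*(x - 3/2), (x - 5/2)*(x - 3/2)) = x - 3/2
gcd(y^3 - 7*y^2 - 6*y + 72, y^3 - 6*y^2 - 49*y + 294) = y - 6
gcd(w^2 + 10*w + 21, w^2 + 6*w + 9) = w + 3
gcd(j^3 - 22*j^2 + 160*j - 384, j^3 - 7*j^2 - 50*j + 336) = j^2 - 14*j + 48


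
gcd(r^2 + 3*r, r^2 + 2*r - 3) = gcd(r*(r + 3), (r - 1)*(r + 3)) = r + 3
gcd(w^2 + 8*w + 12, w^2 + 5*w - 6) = w + 6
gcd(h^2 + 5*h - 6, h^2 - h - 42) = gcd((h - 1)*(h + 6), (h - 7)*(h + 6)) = h + 6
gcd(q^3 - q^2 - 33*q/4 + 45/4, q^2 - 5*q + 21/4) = q - 3/2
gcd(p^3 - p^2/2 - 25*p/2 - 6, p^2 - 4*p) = p - 4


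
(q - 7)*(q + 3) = q^2 - 4*q - 21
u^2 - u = u*(u - 1)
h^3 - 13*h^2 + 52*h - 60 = (h - 6)*(h - 5)*(h - 2)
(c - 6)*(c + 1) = c^2 - 5*c - 6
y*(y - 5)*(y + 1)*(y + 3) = y^4 - y^3 - 17*y^2 - 15*y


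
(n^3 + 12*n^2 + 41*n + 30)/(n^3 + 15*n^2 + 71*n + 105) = (n^2 + 7*n + 6)/(n^2 + 10*n + 21)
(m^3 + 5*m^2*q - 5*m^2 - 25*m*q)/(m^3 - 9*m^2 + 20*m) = (m + 5*q)/(m - 4)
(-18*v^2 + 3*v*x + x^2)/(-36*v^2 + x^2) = (-3*v + x)/(-6*v + x)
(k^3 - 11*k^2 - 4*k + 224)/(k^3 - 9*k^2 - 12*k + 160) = (k - 7)/(k - 5)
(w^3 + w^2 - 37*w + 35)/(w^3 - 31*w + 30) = (w + 7)/(w + 6)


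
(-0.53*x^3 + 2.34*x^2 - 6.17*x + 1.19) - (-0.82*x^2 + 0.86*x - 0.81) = -0.53*x^3 + 3.16*x^2 - 7.03*x + 2.0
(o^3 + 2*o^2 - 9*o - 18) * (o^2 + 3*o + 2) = o^5 + 5*o^4 - o^3 - 41*o^2 - 72*o - 36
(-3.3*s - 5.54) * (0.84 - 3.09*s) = 10.197*s^2 + 14.3466*s - 4.6536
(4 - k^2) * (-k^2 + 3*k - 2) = k^4 - 3*k^3 - 2*k^2 + 12*k - 8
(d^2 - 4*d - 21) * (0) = 0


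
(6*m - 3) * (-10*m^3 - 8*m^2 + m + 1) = -60*m^4 - 18*m^3 + 30*m^2 + 3*m - 3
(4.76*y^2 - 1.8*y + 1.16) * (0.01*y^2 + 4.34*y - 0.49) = 0.0476*y^4 + 20.6404*y^3 - 10.1328*y^2 + 5.9164*y - 0.5684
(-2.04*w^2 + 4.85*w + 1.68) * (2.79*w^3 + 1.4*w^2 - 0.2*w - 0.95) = -5.6916*w^5 + 10.6755*w^4 + 11.8852*w^3 + 3.32*w^2 - 4.9435*w - 1.596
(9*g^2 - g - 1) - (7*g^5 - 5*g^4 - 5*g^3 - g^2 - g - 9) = -7*g^5 + 5*g^4 + 5*g^3 + 10*g^2 + 8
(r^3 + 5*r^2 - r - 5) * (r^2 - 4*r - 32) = r^5 + r^4 - 53*r^3 - 161*r^2 + 52*r + 160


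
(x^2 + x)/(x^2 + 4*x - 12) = x*(x + 1)/(x^2 + 4*x - 12)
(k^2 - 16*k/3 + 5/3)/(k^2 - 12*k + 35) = (k - 1/3)/(k - 7)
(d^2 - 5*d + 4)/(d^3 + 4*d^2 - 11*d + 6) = (d - 4)/(d^2 + 5*d - 6)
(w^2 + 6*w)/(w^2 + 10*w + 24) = w/(w + 4)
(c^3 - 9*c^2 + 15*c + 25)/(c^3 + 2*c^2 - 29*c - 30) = (c - 5)/(c + 6)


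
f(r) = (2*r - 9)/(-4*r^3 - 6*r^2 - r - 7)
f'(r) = (2*r - 9)*(12*r^2 + 12*r + 1)/(-4*r^3 - 6*r^2 - r - 7)^2 + 2/(-4*r^3 - 6*r^2 - r - 7) = (-8*r^3 - 12*r^2 - 2*r + (2*r - 9)*(12*r^2 + 12*r + 1) - 14)/(4*r^3 + 6*r^2 + r + 7)^2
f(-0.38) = 1.34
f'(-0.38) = 0.06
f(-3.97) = -0.11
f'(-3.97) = -0.09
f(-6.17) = -0.03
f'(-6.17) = -0.01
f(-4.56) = -0.07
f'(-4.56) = -0.05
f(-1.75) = 5.71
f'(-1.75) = -44.67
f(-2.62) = -0.54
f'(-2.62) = -0.99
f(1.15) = 0.30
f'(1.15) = -0.51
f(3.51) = 0.01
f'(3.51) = -0.01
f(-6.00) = -0.03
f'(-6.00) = -0.02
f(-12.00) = -0.00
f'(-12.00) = 0.00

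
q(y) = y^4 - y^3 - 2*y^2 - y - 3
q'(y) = 4*y^3 - 3*y^2 - 4*y - 1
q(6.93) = 1867.60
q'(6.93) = 1158.46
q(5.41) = 631.34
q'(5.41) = 522.92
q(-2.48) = 40.26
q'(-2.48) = -70.54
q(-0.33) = -2.84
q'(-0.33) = -0.15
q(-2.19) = 23.10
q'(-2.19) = -48.64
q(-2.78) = 65.54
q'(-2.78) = -99.01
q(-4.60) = 504.36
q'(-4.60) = -435.42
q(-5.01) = 707.58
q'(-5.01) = -559.27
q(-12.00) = 22185.00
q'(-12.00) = -7297.00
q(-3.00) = 90.00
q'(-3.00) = -124.00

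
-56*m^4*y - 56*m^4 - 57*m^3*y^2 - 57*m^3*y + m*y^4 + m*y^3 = (-8*m + y)*(m + y)*(7*m + y)*(m*y + m)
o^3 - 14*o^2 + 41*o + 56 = (o - 8)*(o - 7)*(o + 1)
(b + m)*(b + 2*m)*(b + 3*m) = b^3 + 6*b^2*m + 11*b*m^2 + 6*m^3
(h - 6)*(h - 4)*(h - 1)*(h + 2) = h^4 - 9*h^3 + 12*h^2 + 44*h - 48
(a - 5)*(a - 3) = a^2 - 8*a + 15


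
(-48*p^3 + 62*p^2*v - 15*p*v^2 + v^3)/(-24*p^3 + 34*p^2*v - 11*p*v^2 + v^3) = (8*p - v)/(4*p - v)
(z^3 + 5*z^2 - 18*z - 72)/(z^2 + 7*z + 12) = (z^2 + 2*z - 24)/(z + 4)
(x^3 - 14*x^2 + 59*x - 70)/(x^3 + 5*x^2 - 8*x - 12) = (x^2 - 12*x + 35)/(x^2 + 7*x + 6)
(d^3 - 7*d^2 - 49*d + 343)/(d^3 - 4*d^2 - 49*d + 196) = (d - 7)/(d - 4)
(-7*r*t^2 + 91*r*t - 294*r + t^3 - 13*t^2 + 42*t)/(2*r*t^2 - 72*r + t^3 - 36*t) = (-7*r*t + 49*r + t^2 - 7*t)/(2*r*t + 12*r + t^2 + 6*t)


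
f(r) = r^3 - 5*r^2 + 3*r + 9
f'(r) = 3*r^2 - 10*r + 3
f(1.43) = 5.99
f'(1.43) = -5.17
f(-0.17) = 8.34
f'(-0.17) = 4.79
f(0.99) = 8.04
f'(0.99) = -3.96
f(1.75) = 4.30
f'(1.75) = -5.31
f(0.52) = 9.35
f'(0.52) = -1.39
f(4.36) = 9.91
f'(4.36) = 16.43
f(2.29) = 1.66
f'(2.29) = -4.17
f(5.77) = 51.95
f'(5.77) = 45.18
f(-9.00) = -1152.00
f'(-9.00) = 336.00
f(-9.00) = -1152.00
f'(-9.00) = 336.00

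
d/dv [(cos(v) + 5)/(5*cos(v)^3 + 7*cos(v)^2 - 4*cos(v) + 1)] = 16*(155*cos(v)/2 + 41*cos(2*v) + 5*cos(3*v)/2 + 20)*sin(v)/(cos(v) - 14*cos(2*v) - 5*cos(3*v) - 18)^2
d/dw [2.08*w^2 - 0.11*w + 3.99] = 4.16*w - 0.11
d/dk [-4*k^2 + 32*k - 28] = 32 - 8*k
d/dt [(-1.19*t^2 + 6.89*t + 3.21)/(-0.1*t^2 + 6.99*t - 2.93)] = (-7.6291*t^2 + 7.6154*t - 42.6256)/(0.01*t^4 - 1.398*t^3 + 49.4461*t^2 - 40.9614*t + 8.5849)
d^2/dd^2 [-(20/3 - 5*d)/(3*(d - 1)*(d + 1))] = 10*(3*d^3 - 12*d^2 + 9*d - 4)/(9*(d^6 - 3*d^4 + 3*d^2 - 1))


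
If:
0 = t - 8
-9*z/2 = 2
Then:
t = 8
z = -4/9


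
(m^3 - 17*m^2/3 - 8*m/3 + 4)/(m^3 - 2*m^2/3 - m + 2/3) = (m - 6)/(m - 1)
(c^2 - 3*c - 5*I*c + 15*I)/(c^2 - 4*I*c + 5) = (c - 3)/(c + I)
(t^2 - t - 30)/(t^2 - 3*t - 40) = (t - 6)/(t - 8)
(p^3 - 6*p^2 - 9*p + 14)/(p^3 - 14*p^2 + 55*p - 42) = (p + 2)/(p - 6)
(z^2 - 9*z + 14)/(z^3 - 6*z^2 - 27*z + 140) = (z - 2)/(z^2 + z - 20)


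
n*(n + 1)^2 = n^3 + 2*n^2 + n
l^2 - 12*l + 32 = (l - 8)*(l - 4)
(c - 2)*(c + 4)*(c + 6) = c^3 + 8*c^2 + 4*c - 48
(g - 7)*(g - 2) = g^2 - 9*g + 14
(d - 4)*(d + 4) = d^2 - 16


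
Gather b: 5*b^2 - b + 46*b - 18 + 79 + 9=5*b^2 + 45*b + 70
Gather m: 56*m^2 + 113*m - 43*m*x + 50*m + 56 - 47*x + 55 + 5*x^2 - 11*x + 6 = 56*m^2 + m*(163 - 43*x) + 5*x^2 - 58*x + 117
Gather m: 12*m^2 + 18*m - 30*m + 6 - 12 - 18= 12*m^2 - 12*m - 24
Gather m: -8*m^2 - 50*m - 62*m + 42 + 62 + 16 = -8*m^2 - 112*m + 120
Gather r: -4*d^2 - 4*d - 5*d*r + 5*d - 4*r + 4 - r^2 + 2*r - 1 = -4*d^2 + d - r^2 + r*(-5*d - 2) + 3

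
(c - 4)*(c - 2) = c^2 - 6*c + 8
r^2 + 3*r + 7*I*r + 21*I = (r + 3)*(r + 7*I)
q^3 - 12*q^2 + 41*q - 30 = (q - 6)*(q - 5)*(q - 1)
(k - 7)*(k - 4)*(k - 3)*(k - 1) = k^4 - 15*k^3 + 75*k^2 - 145*k + 84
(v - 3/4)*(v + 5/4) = v^2 + v/2 - 15/16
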